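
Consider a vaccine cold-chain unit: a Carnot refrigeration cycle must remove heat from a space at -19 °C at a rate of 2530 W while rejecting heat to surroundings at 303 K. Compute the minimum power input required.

Ẇ_in ≈ 486 W

T_C = -19 °C → -19 + 273.15 = 254.15 K.
COP_R = T_C/(T_H − T_C) = 254.15/48.85 = 5.2027.
W = Q_C/COP_R = 2530/5.2027 = 486 W.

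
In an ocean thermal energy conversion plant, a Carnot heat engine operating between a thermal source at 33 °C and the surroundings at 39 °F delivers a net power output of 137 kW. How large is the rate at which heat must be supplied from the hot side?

T_H = 33 °C → 33 + 273.15 = 306.15 K.
T_C = 39 °F → (39 − 32) × 5/9 = 3.89 °C = 277.04 K.
For a reversible engine, η = 1 − T_C/T_H = 1 − 277.04/306.15 = 0.0951.
Q_H = W/η = 137/0.0951 = 1441 kW.

Q̇_H ≈ 1441 kW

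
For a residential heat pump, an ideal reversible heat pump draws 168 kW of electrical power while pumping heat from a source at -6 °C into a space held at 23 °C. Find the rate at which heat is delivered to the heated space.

T_H = 23 °C → 23 + 273.15 = 296.15 K.
T_C = -6 °C → -6 + 273.15 = 267.15 K.
COP_HP = T_H/(T_H − T_C) = 296.15/29.00 = 10.2121.
Q_H = COP_HP · W = 10.2121 × 168 = 1720 kW.

Q̇_H ≈ 1720 kW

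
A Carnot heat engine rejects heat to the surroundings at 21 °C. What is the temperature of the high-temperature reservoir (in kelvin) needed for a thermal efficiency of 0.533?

T_C = 21 °C → 21 + 273.15 = 294.15 K.
From η = 1 − T_C/T_H, solving for T_H gives T_H = T_C/(1 − η) = 294.15/(1 − 0.533) = 629.9 K.

T_H ≈ 629.9 K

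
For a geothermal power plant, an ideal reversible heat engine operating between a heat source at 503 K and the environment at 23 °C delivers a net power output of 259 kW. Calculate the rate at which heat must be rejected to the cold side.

T_C = 23 °C → 23 + 273.15 = 296.15 K.
Carnot efficiency: η = 1 − T_C/T_H = 1 − 296.15/503.00 = 0.4112.
Since Q_C/Q_H = T_C/T_H and Q_H = W/η, Q_C = W·T_C/(T_H − T_C) = 259 × 296.15/206.85 = 370.8 kW.

Q̇_C ≈ 370.8 kW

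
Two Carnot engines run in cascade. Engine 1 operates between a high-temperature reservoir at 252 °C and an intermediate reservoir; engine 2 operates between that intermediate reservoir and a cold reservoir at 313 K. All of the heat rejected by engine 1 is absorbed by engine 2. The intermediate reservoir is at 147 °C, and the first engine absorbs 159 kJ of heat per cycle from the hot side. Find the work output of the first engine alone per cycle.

T_H = 252 °C → 252 + 273.15 = 525.15 K.
T_m = 147 °C → 147 + 273.15 = 420.15 K.
First-stage efficiency η₁ = 1 − T_m/T_H = 1 − 420.15/525.15 = 0.1999.
W₁ = η₁·Q_H = 0.1999 × 159 = 31.79 kJ.

W₁ ≈ 31.79 kJ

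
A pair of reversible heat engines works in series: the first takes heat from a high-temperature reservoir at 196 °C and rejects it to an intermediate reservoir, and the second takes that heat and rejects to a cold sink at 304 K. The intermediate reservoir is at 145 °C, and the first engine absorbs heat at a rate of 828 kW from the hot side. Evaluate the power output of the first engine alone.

Ẇ₁ ≈ 90.0 kW

T_H = 196 °C → 196 + 273.15 = 469.15 K.
T_m = 145 °C → 145 + 273.15 = 418.15 K.
First-stage efficiency η₁ = 1 − T_m/T_H = 1 − 418.15/469.15 = 0.1087.
W₁ = η₁·Q_H = 0.1087 × 828 = 90.0 kW.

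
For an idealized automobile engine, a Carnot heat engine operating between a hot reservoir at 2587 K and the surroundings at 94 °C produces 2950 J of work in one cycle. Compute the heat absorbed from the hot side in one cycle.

T_C = 94 °C → 94 + 273.15 = 367.15 K.
η_rev = 1 − T_C/T_H = 1 − 367.15/2587.00 = 0.8581.
Q_H = W/η = 2950/0.8581 = 3440 J.

Q_H ≈ 3440 J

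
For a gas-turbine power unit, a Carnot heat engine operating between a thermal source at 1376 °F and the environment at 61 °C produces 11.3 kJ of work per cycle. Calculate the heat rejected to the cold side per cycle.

T_H = 1376 °F → (1376 − 32) × 5/9 = 746.67 °C = 1019.82 K.
T_C = 61 °C → 61 + 273.15 = 334.15 K.
The Carnot efficiency is η = 1 − T_C/T_H = 1 − 334.15/1019.82 = 0.6723.
Since Q_C/Q_H = T_C/T_H and Q_H = W/η, Q_C = W·T_C/(T_H − T_C) = 11.3 × 334.15/685.67 = 5.51 kJ.

Q_C ≈ 5.51 kJ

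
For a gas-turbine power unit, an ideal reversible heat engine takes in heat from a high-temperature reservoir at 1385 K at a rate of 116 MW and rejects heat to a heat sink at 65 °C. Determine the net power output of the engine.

Ẇ ≈ 87.68 MW

T_C = 65 °C → 65 + 273.15 = 338.15 K.
Carnot efficiency: η = 1 − T_C/T_H = 1 − 338.15/1385.00 = 0.7558.
W = η·Q_H = 0.7558 × 116 = 87.68 MW.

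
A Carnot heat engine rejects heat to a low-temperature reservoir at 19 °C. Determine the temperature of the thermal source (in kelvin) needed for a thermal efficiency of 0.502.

T_H ≈ 587 K

T_C = 19 °C → 19 + 273.15 = 292.15 K.
From η = 1 − T_C/T_H, solving for T_H gives T_H = T_C/(1 − η) = 292.15/(1 − 0.502) = 587 K.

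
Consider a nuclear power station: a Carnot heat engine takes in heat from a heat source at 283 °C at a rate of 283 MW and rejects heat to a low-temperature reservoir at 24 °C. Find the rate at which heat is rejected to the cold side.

T_H = 283 °C → 283 + 273.15 = 556.15 K.
T_C = 24 °C → 24 + 273.15 = 297.15 K.
For a reversible engine, η = 1 − T_C/T_H = 1 − 297.15/556.15 = 0.4657.
For a reversible cycle Q_C/Q_H = T_C/T_H, so Q_C = 283 × 297.15/556.15 = 151.2 MW.

Q̇_C ≈ 151.2 MW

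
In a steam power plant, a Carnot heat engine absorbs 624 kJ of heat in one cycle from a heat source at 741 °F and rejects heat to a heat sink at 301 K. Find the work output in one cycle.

W ≈ 342 kJ

T_H = 741 °F → (741 − 32) × 5/9 = 393.89 °C = 667.04 K.
η_rev = 1 − T_C/T_H = 1 − 301.00/667.04 = 0.5488.
W = η·Q_H = 0.5488 × 624 = 342 kJ.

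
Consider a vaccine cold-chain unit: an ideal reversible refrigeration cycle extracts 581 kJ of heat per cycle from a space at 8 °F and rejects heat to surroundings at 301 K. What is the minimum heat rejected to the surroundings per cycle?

T_C = 8 °F → (8 − 32) × 5/9 = -13.33 °C = 259.82 K.
For a reversible cycle Q_H/Q_C = T_H/T_C, so Q_H = Q_C·T_H/T_C = 581 × 301.00/259.82 = 673.1 kJ.

Q_H ≈ 673.1 kJ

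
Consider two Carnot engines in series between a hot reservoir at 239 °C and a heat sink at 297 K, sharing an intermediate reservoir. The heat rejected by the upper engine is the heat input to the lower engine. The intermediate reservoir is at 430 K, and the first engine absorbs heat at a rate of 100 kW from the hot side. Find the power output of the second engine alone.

T_H = 239 °C → 239 + 273.15 = 512.15 K.
Heat entering the second stage: Q_m = Q_H·(T_m/T_H) = 100 × 430.00/512.15 = 84.0 kW.
Second-stage efficiency η₂ = 1 − T_C/T_m = 1 − 297.00/430.00 = 0.3093, so W₂ = η₂·Q_m = 26.0 kW.

Ẇ₂ ≈ 26.0 kW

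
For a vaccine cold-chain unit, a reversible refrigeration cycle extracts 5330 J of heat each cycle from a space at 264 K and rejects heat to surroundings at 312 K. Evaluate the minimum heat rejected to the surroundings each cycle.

Q_H ≈ 6300 J

For a reversible cycle Q_H/Q_C = T_H/T_C, so Q_H = Q_C·T_H/T_C = 5330 × 312.00/264.00 = 6300 J.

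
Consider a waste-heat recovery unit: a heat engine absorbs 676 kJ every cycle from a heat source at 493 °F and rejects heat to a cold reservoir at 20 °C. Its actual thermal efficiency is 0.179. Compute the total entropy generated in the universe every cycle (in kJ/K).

ΔS_univ ≈ 0.616 kJ/K

T_H = 493 °F → (493 − 32) × 5/9 = 256.11 °C = 529.26 K.
T_C = 20 °C → 20 + 273.15 = 293.15 K.
W = η·Q_H = 0.179 × 676 = 121.0 kJ, so Q_C = Q_H − W = 555.0 kJ.
Reservoir entropy changes: ΔS_H = −Q_H/T_H = −676/529.26 = -1.277 kJ/K and ΔS_C = +Q_C/T_C = 555.0/293.15 = 1.893 kJ/K.
ΔS_univ = −Q_H/T_H + Q_C/T_C = 0.616 kJ/K (> 0, since η = 0.179 < η_Carnot = 0.446).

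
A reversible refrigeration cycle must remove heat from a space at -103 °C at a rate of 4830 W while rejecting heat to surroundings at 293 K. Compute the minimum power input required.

Ẇ_in ≈ 3490 W

T_C = -103 °C → -103 + 273.15 = 170.15 K.
Carnot COP: COP_R = T_C/(T_H − T_C) = 170.15/122.85 = 1.3850.
W = Q_C/COP_R = 4830/1.3850 = 3490 W.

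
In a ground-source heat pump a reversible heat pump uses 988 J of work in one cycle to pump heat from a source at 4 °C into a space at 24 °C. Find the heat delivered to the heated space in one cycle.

Q_H ≈ 14700 J

T_H = 24 °C → 24 + 273.15 = 297.15 K.
T_C = 4 °C → 4 + 273.15 = 277.15 K.
COP_HP = T_H/(T_H − T_C) = 297.15/20.00 = 14.8575.
Q_H = COP_HP · W = 14.8575 × 988 = 14700 J.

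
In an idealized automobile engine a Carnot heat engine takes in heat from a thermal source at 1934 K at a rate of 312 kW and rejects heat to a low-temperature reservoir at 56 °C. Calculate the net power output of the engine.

T_C = 56 °C → 56 + 273.15 = 329.15 K.
η_rev = 1 − T_C/T_H = 1 − 329.15/1934.00 = 0.8298.
W = η·Q_H = 0.8298 × 312 = 259 kW.

Ẇ ≈ 259 kW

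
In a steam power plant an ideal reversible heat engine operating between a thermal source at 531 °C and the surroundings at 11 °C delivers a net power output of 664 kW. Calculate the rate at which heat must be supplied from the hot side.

Q̇_H ≈ 1030 kW

T_H = 531 °C → 531 + 273.15 = 804.15 K.
T_C = 11 °C → 11 + 273.15 = 284.15 K.
For a reversible engine, η = 1 − T_C/T_H = 1 − 284.15/804.15 = 0.6466.
Q_H = W/η = 664/0.6466 = 1030 kW.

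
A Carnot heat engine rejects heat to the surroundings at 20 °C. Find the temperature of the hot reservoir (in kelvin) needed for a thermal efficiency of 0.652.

T_H ≈ 842 K

T_C = 20 °C → 20 + 273.15 = 293.15 K.
From η = 1 − T_C/T_H, solving for T_H gives T_H = T_C/(1 − η) = 293.15/(1 − 0.652) = 842 K.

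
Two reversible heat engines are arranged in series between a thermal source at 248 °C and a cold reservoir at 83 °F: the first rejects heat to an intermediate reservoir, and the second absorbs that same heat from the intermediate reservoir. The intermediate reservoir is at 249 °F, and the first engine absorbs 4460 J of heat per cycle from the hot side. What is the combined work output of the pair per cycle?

T_H = 248 °C → 248 + 273.15 = 521.15 K.
T_C = 83 °F → (83 − 32) × 5/9 = 28.33 °C = 301.48 K.
Two reversible stages in series are equivalent to a single Carnot engine between T_H and T_C, so η_total = 1 − T_C/T_H = 1 − 301.48/521.15 = 0.4215.
W_total = η_total · Q_H = 0.4215 × 4460 = 1880 J.

W_total ≈ 1880 J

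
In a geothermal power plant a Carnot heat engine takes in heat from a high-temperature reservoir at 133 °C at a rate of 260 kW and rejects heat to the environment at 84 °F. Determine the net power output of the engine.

T_H = 133 °C → 133 + 273.15 = 406.15 K.
T_C = 84 °F → (84 − 32) × 5/9 = 28.89 °C = 302.04 K.
η_rev = 1 − T_C/T_H = 1 − 302.04/406.15 = 0.2563.
W = η·Q_H = 0.2563 × 260 = 66.65 kW.

Ẇ ≈ 66.65 kW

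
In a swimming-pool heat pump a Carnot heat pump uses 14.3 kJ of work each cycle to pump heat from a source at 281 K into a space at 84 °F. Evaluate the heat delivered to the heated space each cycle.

T_H = 84 °F → (84 − 32) × 5/9 = 28.89 °C = 302.04 K.
Reversible heating COP: COP_HP = T_H/(T_H − T_C) = 302.04/21.04 = 14.3562.
Q_H = COP_HP · W = 14.3562 × 14.3 = 205.3 kJ.

Q_H ≈ 205.3 kJ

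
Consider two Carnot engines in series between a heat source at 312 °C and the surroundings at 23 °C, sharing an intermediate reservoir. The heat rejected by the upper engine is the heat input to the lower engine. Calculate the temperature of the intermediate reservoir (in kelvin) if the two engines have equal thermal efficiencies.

T_m ≈ 416.3 K

T_H = 312 °C → 312 + 273.15 = 585.15 K.
T_C = 23 °C → 23 + 273.15 = 296.15 K.
Equal efficiencies require 1 − T_m/T_H = 1 − T_C/T_m, i.e. T_m/T_H = T_C/T_m, so T_m = √(T_H·T_C) = √(585.15 × 296.15) = 416.3 K.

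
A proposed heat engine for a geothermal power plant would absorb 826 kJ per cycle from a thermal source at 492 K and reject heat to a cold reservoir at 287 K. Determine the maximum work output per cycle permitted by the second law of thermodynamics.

By the Carnot theorem, η_max = 1 − T_C/T_H = 1 − 287.00/492.00 = 0.4167.
W_max = η_max · Q_H = 0.4167 × 826 = 344.2 kJ.

W_max ≈ 344.2 kJ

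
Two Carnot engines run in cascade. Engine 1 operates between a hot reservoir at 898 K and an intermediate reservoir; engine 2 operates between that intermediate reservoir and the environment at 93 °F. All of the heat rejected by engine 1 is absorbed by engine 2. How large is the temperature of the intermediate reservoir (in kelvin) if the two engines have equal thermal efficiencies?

T_C = 93 °F → (93 − 32) × 5/9 = 33.89 °C = 307.04 K.
Equal efficiencies require 1 − T_m/T_H = 1 − T_C/T_m, i.e. T_m/T_H = T_C/T_m, so T_m = √(T_H·T_C) = √(898.00 × 307.04) = 525.1 K.

T_m ≈ 525.1 K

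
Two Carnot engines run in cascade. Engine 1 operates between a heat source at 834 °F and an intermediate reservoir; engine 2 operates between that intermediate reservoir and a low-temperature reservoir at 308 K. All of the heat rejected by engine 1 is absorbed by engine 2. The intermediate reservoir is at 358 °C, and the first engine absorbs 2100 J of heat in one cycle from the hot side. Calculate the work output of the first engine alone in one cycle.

T_H = 834 °F → (834 − 32) × 5/9 = 445.56 °C = 718.71 K.
T_m = 358 °C → 358 + 273.15 = 631.15 K.
First-stage efficiency η₁ = 1 − T_m/T_H = 1 − 631.15/718.71 = 0.1218.
W₁ = η₁·Q_H = 0.1218 × 2100 = 256 J.

W₁ ≈ 256 J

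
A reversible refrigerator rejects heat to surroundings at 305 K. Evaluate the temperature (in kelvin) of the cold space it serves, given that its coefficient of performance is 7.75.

COP_R = T_C/(T_H − T_C) ⇒ T_C = T_H·COP_R/(1 + COP_R) = 305.00 × 7.75/(1 + 7.75) = 270.1 K.

T_C ≈ 270.1 K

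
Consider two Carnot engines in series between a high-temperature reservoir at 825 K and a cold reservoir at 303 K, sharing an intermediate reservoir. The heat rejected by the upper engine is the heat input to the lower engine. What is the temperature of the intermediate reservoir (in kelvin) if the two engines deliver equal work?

T_m ≈ 564 K

For reversible stages Q_m = Q_H·(T_m/T_H). Setting W₁ = Q_H(1 − T_m/T_H) equal to W₂ = Q_m(1 − T_C/T_m) = Q_H·(T_m − T_C)/T_H gives T_H − T_m = T_m − T_C, so T_m = (T_H + T_C)/2 = (825.00 + 303.00)/2 = 564 K.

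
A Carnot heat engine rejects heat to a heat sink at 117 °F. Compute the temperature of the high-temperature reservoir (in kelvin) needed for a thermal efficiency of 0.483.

T_C = 117 °F → (117 − 32) × 5/9 = 47.22 °C = 320.37 K.
From η = 1 − T_C/T_H, solving for T_H gives T_H = T_C/(1 − η) = 320.37/(1 − 0.483) = 620 K.

T_H ≈ 620 K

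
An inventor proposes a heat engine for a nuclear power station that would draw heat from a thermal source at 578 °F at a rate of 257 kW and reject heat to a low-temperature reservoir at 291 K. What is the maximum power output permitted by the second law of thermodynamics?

T_H = 578 °F → (578 − 32) × 5/9 = 303.33 °C = 576.48 K.
No engine can exceed the Carnot limit: η_max = 1 − T_C/T_H = 1 − 291.00/576.48 = 0.4952.
W_max = η_max · Q_H = 0.4952 × 257 = 127 kW.

Ẇ_max ≈ 127 kW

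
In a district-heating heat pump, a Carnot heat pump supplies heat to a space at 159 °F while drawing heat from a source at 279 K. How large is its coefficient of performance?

COP_HP ≈ 5.31

T_H = 159 °F → (159 − 32) × 5/9 = 70.56 °C = 343.71 K.
Reversible heating COP: COP_HP = T_H/(T_H − T_C) = 343.71/(343.71 − 279.00) = 5.31.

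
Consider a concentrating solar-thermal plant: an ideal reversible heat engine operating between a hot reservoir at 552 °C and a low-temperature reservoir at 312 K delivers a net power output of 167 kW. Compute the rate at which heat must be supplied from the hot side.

T_H = 552 °C → 552 + 273.15 = 825.15 K.
η_rev = 1 − T_C/T_H = 1 − 312.00/825.15 = 0.6219.
Q_H = W/η = 167/0.6219 = 269 kW.

Q̇_H ≈ 269 kW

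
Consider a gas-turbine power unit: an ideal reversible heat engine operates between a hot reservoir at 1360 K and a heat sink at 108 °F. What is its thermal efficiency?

η ≈ 0.7681

T_C = 108 °F → (108 − 32) × 5/9 = 42.22 °C = 315.37 K.
η_rev = 1 − T_C/T_H = 1 − 315.37/1360.00 = 0.7681.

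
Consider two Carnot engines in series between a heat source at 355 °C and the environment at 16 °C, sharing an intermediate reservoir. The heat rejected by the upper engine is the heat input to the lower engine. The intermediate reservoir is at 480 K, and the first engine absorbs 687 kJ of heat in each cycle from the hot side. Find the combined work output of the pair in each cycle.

T_H = 355 °C → 355 + 273.15 = 628.15 K.
T_C = 16 °C → 16 + 273.15 = 289.15 K.
Two reversible stages in series are equivalent to a single Carnot engine between T_H and T_C, so η_total = 1 − T_C/T_H = 1 − 289.15/628.15 = 0.5397.
W_total = η_total · Q_H = 0.5397 × 687 = 370.8 kJ.

W_total ≈ 370.8 kJ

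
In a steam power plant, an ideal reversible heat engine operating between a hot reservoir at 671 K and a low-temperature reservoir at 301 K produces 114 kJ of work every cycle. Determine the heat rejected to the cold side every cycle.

η_rev = 1 − T_C/T_H = 1 − 301.00/671.00 = 0.5514.
Since Q_C/Q_H = T_C/T_H and Q_H = W/η, Q_C = W·T_C/(T_H − T_C) = 114 × 301.00/370.00 = 92.7 kJ.

Q_C ≈ 92.7 kJ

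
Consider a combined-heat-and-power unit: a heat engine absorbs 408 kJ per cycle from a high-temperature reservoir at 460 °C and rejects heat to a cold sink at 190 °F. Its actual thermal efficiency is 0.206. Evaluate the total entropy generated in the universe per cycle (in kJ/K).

ΔS_univ ≈ 0.341 kJ/K

T_H = 460 °C → 460 + 273.15 = 733.15 K.
T_C = 190 °F → (190 − 32) × 5/9 = 87.78 °C = 360.93 K.
W = η·Q_H = 0.206 × 408 = 84.05 kJ, so Q_C = Q_H − W = 324.0 kJ.
Entropy balance on the reservoirs: −Q_H/T_H = -0.5565 kJ/K, +Q_C/T_C = 0.8976 kJ/K.
ΔS_univ = −Q_H/T_H + Q_C/T_C = 0.341 kJ/K (> 0, since η = 0.206 < η_Carnot = 0.508).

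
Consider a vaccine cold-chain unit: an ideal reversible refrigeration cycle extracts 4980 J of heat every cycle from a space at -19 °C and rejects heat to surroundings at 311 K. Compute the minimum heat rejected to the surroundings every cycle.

Q_H ≈ 6094 J

T_C = -19 °C → -19 + 273.15 = 254.15 K.
For a reversible cycle Q_H/Q_C = T_H/T_C, so Q_H = Q_C·T_H/T_C = 4980 × 311.00/254.15 = 6094 J.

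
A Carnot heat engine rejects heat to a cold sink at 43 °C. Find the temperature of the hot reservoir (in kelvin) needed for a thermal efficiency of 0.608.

T_C = 43 °C → 43 + 273.15 = 316.15 K.
From η = 1 − T_C/T_H, solving for T_H gives T_H = T_C/(1 − η) = 316.15/(1 − 0.608) = 807 K.

T_H ≈ 807 K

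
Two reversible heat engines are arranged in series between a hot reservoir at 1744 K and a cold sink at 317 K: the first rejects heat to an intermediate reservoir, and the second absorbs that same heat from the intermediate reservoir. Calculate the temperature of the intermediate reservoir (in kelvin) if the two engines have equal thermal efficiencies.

Equal efficiencies require 1 − T_m/T_H = 1 − T_C/T_m, i.e. T_m/T_H = T_C/T_m, so T_m = √(T_H·T_C) = √(1744.00 × 317.00) = 744 K.

T_m ≈ 744 K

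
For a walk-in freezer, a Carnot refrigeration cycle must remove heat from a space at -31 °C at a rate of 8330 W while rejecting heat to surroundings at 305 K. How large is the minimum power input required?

Ẇ_in ≈ 2160 W

T_C = -31 °C → -31 + 273.15 = 242.15 K.
COP_R = T_C/(T_H − T_C) = 242.15/62.85 = 3.8528.
W = Q_C/COP_R = 8330/3.8528 = 2160 W.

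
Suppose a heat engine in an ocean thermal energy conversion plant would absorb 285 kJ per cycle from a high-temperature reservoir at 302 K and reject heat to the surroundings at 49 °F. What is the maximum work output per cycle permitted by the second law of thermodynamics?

T_C = 49 °F → (49 − 32) × 5/9 = 9.44 °C = 282.59 K.
The second-law ceiling is the Carnot efficiency, η_max = 1 − T_C/T_H = 1 − 282.59/302.00 = 0.0643.
W_max = η_max · Q_H = 0.0643 × 285 = 18.3 kJ.

W_max ≈ 18.3 kJ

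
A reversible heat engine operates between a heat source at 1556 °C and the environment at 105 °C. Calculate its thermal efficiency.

T_H = 1556 °C → 1556 + 273.15 = 1829.15 K.
T_C = 105 °C → 105 + 273.15 = 378.15 K.
The Carnot efficiency is η = 1 − T_C/T_H = 1 − 378.15/1829.15 = 0.793.

η ≈ 0.793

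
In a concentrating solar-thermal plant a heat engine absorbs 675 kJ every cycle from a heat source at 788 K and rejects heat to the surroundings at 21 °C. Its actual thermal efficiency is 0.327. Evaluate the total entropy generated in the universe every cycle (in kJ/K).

T_C = 21 °C → 21 + 273.15 = 294.15 K.
W = η·Q_H = 0.327 × 675 = 220.7 kJ, so Q_C = Q_H − W = 454.3 kJ.
Entropy balance on the reservoirs: −Q_H/T_H = -0.8566 kJ/K, +Q_C/T_C = 1.544 kJ/K.
ΔS_univ = −Q_H/T_H + Q_C/T_C = 0.688 kJ/K (> 0, since η = 0.327 < η_Carnot = 0.627).

ΔS_univ ≈ 0.688 kJ/K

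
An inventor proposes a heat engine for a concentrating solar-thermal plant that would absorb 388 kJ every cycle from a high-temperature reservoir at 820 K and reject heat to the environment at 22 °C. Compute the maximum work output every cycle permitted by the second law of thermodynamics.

T_C = 22 °C → 22 + 273.15 = 295.15 K.
No engine can exceed the Carnot limit: η_max = 1 − T_C/T_H = 1 − 295.15/820.00 = 0.6401.
W_max = η_max · Q_H = 0.6401 × 388 = 248 kJ.

W_max ≈ 248 kJ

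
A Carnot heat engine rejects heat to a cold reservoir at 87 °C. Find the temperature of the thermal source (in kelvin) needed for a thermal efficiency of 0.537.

T_H ≈ 777.9 K

T_C = 87 °C → 87 + 273.15 = 360.15 K.
From η = 1 − T_C/T_H, solving for T_H gives T_H = T_C/(1 − η) = 360.15/(1 − 0.537) = 777.9 K.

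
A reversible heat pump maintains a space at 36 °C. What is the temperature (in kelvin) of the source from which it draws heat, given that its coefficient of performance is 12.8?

T_H = 36 °C → 36 + 273.15 = 309.15 K.
COP_HP = T_H/(T_H − T_C) ⇒ T_C = T_H·(COP_HP − 1)/COP_HP = 309.15 × (12.8 − 1)/12.8 = 285.0 K.

T_C ≈ 285.0 K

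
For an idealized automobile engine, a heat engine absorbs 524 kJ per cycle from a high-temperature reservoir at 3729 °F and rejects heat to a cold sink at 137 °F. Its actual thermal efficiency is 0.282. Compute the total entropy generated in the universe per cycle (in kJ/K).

T_H = 3729 °F → (3729 − 32) × 5/9 = 2053.89 °C = 2327.04 K.
T_C = 137 °F → (137 − 32) × 5/9 = 58.33 °C = 331.48 K.
W = η·Q_H = 0.282 × 524 = 147.8 kJ, so Q_C = Q_H − W = 376.2 kJ.
Reservoir entropy changes: ΔS_H = −Q_H/T_H = −524/2327.04 = -0.2252 kJ/K and ΔS_C = +Q_C/T_C = 376.2/331.48 = 1.135 kJ/K.
ΔS_univ = −Q_H/T_H + Q_C/T_C = 0.910 kJ/K (> 0, since η = 0.282 < η_Carnot = 0.858).

ΔS_univ ≈ 0.910 kJ/K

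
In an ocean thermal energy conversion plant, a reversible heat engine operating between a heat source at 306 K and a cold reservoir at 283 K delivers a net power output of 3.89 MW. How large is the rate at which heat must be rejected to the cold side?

Q̇_C ≈ 47.9 MW

Carnot efficiency: η = 1 − T_C/T_H = 1 − 283.00/306.00 = 0.0752.
Since Q_C/Q_H = T_C/T_H and Q_H = W/η, Q_C = W·T_C/(T_H − T_C) = 3.89 × 283.00/23.00 = 47.9 MW.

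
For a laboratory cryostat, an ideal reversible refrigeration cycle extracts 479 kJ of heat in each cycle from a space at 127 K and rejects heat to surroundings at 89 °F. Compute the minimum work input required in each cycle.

W_in ≈ 671 kJ

T_H = 89 °F → (89 − 32) × 5/9 = 31.67 °C = 304.82 K.
The reversible coefficient of performance is COP_R = T_C/(T_H − T_C) = 127.00/177.82 = 0.7142.
W = Q_C/COP_R = 479/0.7142 = 671 kJ.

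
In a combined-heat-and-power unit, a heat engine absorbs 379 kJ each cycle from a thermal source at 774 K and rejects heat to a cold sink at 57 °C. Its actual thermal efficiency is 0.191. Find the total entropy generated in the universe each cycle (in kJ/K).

T_C = 57 °C → 57 + 273.15 = 330.15 K.
W = η·Q_H = 0.191 × 379 = 72.39 kJ, so Q_C = Q_H − W = 306.6 kJ.
Entropy balance on the reservoirs: −Q_H/T_H = -0.4897 kJ/K, +Q_C/T_C = 0.9287 kJ/K.
ΔS_univ = −Q_H/T_H + Q_C/T_C = 0.4390 kJ/K (> 0, since η = 0.191 < η_Carnot = 0.573).

ΔS_univ ≈ 0.4390 kJ/K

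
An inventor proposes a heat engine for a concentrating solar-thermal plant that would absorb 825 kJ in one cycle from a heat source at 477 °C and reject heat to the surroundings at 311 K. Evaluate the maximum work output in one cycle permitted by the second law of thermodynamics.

W_max ≈ 483 kJ

T_H = 477 °C → 477 + 273.15 = 750.15 K.
The second-law ceiling is the Carnot efficiency, η_max = 1 − T_C/T_H = 1 − 311.00/750.15 = 0.5854.
W_max = η_max · Q_H = 0.5854 × 825 = 483 kJ.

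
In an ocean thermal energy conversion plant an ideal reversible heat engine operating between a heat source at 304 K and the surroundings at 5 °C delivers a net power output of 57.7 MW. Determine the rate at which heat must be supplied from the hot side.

Q̇_H ≈ 678.6 MW

T_C = 5 °C → 5 + 273.15 = 278.15 K.
Since the cycle is reversible, η = 1 − T_C/T_H = 1 − 278.15/304.00 = 0.0850.
Q_H = W/η = 57.7/0.0850 = 678.6 MW.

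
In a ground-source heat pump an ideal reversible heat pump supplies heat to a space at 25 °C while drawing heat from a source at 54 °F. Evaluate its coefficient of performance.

T_H = 25 °C → 25 + 273.15 = 298.15 K.
T_C = 54 °F → (54 − 32) × 5/9 = 12.22 °C = 285.37 K.
Reversible heating COP: COP_HP = T_H/(T_H − T_C) = 298.15/(298.15 − 285.37) = 23.33.

COP_HP ≈ 23.33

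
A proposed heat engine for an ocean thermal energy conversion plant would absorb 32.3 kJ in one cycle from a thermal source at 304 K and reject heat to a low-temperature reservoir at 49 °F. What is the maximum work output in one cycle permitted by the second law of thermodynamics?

W_max ≈ 2.27 kJ

T_C = 49 °F → (49 − 32) × 5/9 = 9.44 °C = 282.59 K.
The second-law ceiling is the Carnot efficiency, η_max = 1 − T_C/T_H = 1 − 282.59/304.00 = 0.0704.
W_max = η_max · Q_H = 0.0704 × 32.3 = 2.27 kJ.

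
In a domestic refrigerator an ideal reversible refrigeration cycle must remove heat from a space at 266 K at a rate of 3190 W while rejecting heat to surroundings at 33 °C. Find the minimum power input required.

Ẇ_in ≈ 481 W

T_H = 33 °C → 33 + 273.15 = 306.15 K.
Carnot COP: COP_R = T_C/(T_H − T_C) = 266.00/40.15 = 6.6252.
W = Q_C/COP_R = 3190/6.6252 = 481 W.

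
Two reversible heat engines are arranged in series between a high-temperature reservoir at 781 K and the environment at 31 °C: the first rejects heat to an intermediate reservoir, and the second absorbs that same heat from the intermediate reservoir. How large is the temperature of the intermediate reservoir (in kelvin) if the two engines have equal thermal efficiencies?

T_m ≈ 487 K

T_C = 31 °C → 31 + 273.15 = 304.15 K.
Equal efficiencies require 1 − T_m/T_H = 1 − T_C/T_m, i.e. T_m/T_H = T_C/T_m, so T_m = √(T_H·T_C) = √(781.00 × 304.15) = 487 K.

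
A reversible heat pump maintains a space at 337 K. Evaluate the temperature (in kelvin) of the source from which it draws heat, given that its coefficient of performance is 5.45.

COP_HP = T_H/(T_H − T_C) ⇒ T_C = T_H·(COP_HP − 1)/COP_HP = 337.00 × (5.45 − 1)/5.45 = 275 K.

T_C ≈ 275 K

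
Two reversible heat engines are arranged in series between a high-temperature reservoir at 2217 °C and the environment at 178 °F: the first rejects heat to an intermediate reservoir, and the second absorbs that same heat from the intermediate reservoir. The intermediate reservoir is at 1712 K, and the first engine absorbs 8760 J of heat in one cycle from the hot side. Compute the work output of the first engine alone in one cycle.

T_H = 2217 °C → 2217 + 273.15 = 2490.15 K.
T_C = 178 °F → (178 − 32) × 5/9 = 81.11 °C = 354.26 K.
First-stage efficiency η₁ = 1 − T_m/T_H = 1 − 1712.00/2490.15 = 0.3125.
W₁ = η₁·Q_H = 0.3125 × 8760 = 2737 J.

W₁ ≈ 2737 J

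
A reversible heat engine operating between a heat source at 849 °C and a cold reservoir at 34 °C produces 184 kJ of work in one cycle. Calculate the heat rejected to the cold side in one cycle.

T_H = 849 °C → 849 + 273.15 = 1122.15 K.
T_C = 34 °C → 34 + 273.15 = 307.15 K.
Since the cycle is reversible, η = 1 − T_C/T_H = 1 − 307.15/1122.15 = 0.7263.
Since Q_C/Q_H = T_C/T_H and Q_H = W/η, Q_C = W·T_C/(T_H − T_C) = 184 × 307.15/815.00 = 69.3 kJ.

Q_C ≈ 69.3 kJ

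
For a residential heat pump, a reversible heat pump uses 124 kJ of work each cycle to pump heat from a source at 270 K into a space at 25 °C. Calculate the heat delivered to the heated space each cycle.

T_H = 25 °C → 25 + 273.15 = 298.15 K.
The Carnot heat-pump COP is COP_HP = T_H/(T_H − T_C) = 298.15/28.15 = 10.5915.
Q_H = COP_HP · W = 10.5915 × 124 = 1310 kJ.

Q_H ≈ 1310 kJ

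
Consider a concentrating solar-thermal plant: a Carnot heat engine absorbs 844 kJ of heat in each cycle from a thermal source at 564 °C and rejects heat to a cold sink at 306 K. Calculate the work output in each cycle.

W ≈ 535.5 kJ

T_H = 564 °C → 564 + 273.15 = 837.15 K.
η_rev = 1 − T_C/T_H = 1 − 306.00/837.15 = 0.6345.
W = η·Q_H = 0.6345 × 844 = 535.5 kJ.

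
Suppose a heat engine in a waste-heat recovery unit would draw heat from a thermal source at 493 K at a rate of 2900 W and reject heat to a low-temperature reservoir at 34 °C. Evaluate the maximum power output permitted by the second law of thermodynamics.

Ẇ_max ≈ 1090 W

T_C = 34 °C → 34 + 273.15 = 307.15 K.
By the Carnot theorem, η_max = 1 − T_C/T_H = 1 − 307.15/493.00 = 0.3770.
W_max = η_max · Q_H = 0.3770 × 2900 = 1090 W.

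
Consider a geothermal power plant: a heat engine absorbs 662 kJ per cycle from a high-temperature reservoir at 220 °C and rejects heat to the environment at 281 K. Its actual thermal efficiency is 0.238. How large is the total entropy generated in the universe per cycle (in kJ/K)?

T_H = 220 °C → 220 + 273.15 = 493.15 K.
W = η·Q_H = 0.238 × 662 = 157.6 kJ, so Q_C = Q_H − W = 504.4 kJ.
The hot reservoir loses entropy Q_H/T_H = 662/493.15 = 1.342 kJ/K; the cold reservoir gains Q_C/T_C = 504.4/281.00 = 1.795 kJ/K.
ΔS_univ = −Q_H/T_H + Q_C/T_C = 0.453 kJ/K (> 0, since η = 0.238 < η_Carnot = 0.430).

ΔS_univ ≈ 0.453 kJ/K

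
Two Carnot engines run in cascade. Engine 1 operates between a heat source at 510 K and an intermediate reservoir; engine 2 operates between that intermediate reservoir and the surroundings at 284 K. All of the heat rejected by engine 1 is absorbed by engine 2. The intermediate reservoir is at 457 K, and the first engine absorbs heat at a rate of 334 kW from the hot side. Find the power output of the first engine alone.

First-stage efficiency η₁ = 1 − T_m/T_H = 1 − 457.00/510.00 = 0.1039.
W₁ = η₁·Q_H = 0.1039 × 334 = 34.7 kW.

Ẇ₁ ≈ 34.7 kW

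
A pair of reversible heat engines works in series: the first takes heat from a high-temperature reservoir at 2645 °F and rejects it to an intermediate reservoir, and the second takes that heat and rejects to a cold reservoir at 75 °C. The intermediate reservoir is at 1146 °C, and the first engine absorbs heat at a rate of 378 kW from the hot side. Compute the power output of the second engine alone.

T_H = 2645 °F → (2645 − 32) × 5/9 = 1451.67 °C = 1724.82 K.
T_C = 75 °C → 75 + 273.15 = 348.15 K.
T_m = 1146 °C → 1146 + 273.15 = 1419.15 K.
Heat entering the second stage: Q_m = Q_H·(T_m/T_H) = 378 × 1419.15/1724.82 = 311 kW.
Second-stage efficiency η₂ = 1 − T_C/T_m = 1 − 348.15/1419.15 = 0.7547, so W₂ = η₂·Q_m = 235 kW.

Ẇ₂ ≈ 235 kW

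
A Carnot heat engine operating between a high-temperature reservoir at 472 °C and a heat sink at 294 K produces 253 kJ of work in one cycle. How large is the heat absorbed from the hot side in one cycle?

Q_H ≈ 418 kJ

T_H = 472 °C → 472 + 273.15 = 745.15 K.
Since the cycle is reversible, η = 1 − T_C/T_H = 1 − 294.00/745.15 = 0.6054.
Q_H = W/η = 253/0.6054 = 418 kJ.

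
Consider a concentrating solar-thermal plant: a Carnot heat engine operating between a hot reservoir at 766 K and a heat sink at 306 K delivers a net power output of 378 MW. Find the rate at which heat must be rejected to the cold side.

Q̇_C ≈ 251.5 MW

η_rev = 1 − T_C/T_H = 1 − 306.00/766.00 = 0.6005.
Since Q_C/Q_H = T_C/T_H and Q_H = W/η, Q_C = W·T_C/(T_H − T_C) = 378 × 306.00/460.00 = 251.5 MW.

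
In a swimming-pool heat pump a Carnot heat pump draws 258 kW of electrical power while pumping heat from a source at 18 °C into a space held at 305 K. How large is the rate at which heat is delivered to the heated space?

T_C = 18 °C → 18 + 273.15 = 291.15 K.
Reversible heating COP: COP_HP = T_H/(T_H − T_C) = 305.00/13.85 = 22.0217.
Q_H = COP_HP · W = 22.0217 × 258 = 5682 kW.

Q̇_H ≈ 5682 kW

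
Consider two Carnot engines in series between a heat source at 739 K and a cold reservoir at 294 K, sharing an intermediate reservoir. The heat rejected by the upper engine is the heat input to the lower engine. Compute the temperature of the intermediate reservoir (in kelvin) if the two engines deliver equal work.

T_m ≈ 516 K

For reversible stages Q_m = Q_H·(T_m/T_H). Setting W₁ = Q_H(1 − T_m/T_H) equal to W₂ = Q_m(1 − T_C/T_m) = Q_H·(T_m − T_C)/T_H gives T_H − T_m = T_m − T_C, so T_m = (T_H + T_C)/2 = (739.00 + 294.00)/2 = 516 K.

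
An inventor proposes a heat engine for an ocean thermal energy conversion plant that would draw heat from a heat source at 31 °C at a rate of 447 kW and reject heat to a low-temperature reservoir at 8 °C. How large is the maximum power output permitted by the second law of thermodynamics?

T_H = 31 °C → 31 + 273.15 = 304.15 K.
T_C = 8 °C → 8 + 273.15 = 281.15 K.
By the Carnot theorem, η_max = 1 − T_C/T_H = 1 − 281.15/304.15 = 0.0756.
W_max = η_max · Q_H = 0.0756 × 447 = 33.80 kW.

Ẇ_max ≈ 33.80 kW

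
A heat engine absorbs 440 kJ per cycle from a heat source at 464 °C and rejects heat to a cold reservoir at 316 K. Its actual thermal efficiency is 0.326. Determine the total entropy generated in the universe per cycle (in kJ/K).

ΔS_univ ≈ 0.342 kJ/K

T_H = 464 °C → 464 + 273.15 = 737.15 K.
W = η·Q_H = 0.326 × 440 = 143.4 kJ, so Q_C = Q_H − W = 296.6 kJ.
The hot reservoir loses entropy Q_H/T_H = 440/737.15 = 0.5969 kJ/K; the cold reservoir gains Q_C/T_C = 296.6/316.00 = 0.9385 kJ/K.
ΔS_univ = −Q_H/T_H + Q_C/T_C = 0.342 kJ/K (> 0, since η = 0.326 < η_Carnot = 0.571).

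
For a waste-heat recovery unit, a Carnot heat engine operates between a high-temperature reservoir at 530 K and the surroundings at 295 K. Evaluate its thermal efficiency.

For a reversible engine, η = 1 − T_C/T_H = 1 − 295.00/530.00 = 0.443.

η ≈ 0.443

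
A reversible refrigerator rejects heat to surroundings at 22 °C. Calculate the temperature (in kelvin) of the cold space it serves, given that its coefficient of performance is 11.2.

T_C ≈ 271 K

T_H = 22 °C → 22 + 273.15 = 295.15 K.
COP_R = T_C/(T_H − T_C) ⇒ T_C = T_H·COP_R/(1 + COP_R) = 295.15 × 11.2/(1 + 11.2) = 271 K.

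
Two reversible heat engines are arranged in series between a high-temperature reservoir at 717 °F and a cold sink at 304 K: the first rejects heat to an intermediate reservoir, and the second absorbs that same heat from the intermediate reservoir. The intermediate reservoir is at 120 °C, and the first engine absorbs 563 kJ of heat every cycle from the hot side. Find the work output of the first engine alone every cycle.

T_H = 717 °F → (717 − 32) × 5/9 = 380.56 °C = 653.71 K.
T_m = 120 °C → 120 + 273.15 = 393.15 K.
First-stage efficiency η₁ = 1 − T_m/T_H = 1 − 393.15/653.71 = 0.3986.
W₁ = η₁·Q_H = 0.3986 × 563 = 224 kJ.

W₁ ≈ 224 kJ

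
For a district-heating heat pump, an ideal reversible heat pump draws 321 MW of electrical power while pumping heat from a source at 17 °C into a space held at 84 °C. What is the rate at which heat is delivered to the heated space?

T_H = 84 °C → 84 + 273.15 = 357.15 K.
T_C = 17 °C → 17 + 273.15 = 290.15 K.
The Carnot heat-pump COP is COP_HP = T_H/(T_H − T_C) = 357.15/67.00 = 5.3306.
Q_H = COP_HP · W = 5.3306 × 321 = 1710 MW.

Q̇_H ≈ 1710 MW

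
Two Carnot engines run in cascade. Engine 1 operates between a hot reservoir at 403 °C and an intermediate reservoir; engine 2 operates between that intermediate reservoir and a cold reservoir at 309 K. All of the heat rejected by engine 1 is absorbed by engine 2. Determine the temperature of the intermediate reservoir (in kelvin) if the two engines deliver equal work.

T_H = 403 °C → 403 + 273.15 = 676.15 K.
For reversible stages Q_m = Q_H·(T_m/T_H). Setting W₁ = Q_H(1 − T_m/T_H) equal to W₂ = Q_m(1 − T_C/T_m) = Q_H·(T_m − T_C)/T_H gives T_H − T_m = T_m − T_C, so T_m = (T_H + T_C)/2 = (676.15 + 309.00)/2 = 493 K.

T_m ≈ 493 K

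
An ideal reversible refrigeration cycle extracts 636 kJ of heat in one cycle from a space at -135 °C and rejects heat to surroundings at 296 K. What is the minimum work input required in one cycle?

W_in ≈ 727 kJ

T_C = -135 °C → -135 + 273.15 = 138.15 K.
The reversible coefficient of performance is COP_R = T_C/(T_H − T_C) = 138.15/157.85 = 0.8752.
W = Q_C/COP_R = 636/0.8752 = 727 kJ.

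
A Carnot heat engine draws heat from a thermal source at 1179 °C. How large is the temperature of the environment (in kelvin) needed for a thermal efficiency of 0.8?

T_H = 1179 °C → 1179 + 273.15 = 1452.15 K.
From η = 1 − T_C/T_H, T_C = T_H·(1 − η) = 1452.15 × (1 − 0.8) = 290.4 K.

T_C ≈ 290.4 K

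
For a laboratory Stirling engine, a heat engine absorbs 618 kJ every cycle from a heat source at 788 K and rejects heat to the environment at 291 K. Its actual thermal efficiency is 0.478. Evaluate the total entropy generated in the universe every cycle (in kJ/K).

W = η·Q_H = 0.478 × 618 = 295.4 kJ, so Q_C = Q_H − W = 322.6 kJ.
The hot reservoir loses entropy Q_H/T_H = 618/788.00 = 0.7843 kJ/K; the cold reservoir gains Q_C/T_C = 322.6/291.00 = 1.109 kJ/K.
ΔS_univ = −Q_H/T_H + Q_C/T_C = 0.324 kJ/K (> 0, since η = 0.478 < η_Carnot = 0.631).

ΔS_univ ≈ 0.324 kJ/K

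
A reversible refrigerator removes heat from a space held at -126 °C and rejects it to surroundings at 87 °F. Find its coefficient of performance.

T_H = 87 °F → (87 − 32) × 5/9 = 30.56 °C = 303.71 K.
T_C = -126 °C → -126 + 273.15 = 147.15 K.
COP_R = T_C/(T_H − T_C) = 147.15/(303.71 − 147.15) = 0.940.

COP_R ≈ 0.940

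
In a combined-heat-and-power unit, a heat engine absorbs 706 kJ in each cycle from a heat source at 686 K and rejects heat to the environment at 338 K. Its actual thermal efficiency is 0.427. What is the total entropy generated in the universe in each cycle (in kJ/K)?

W = η·Q_H = 0.427 × 706 = 301.5 kJ, so Q_C = Q_H − W = 404.5 kJ.
The hot reservoir loses entropy Q_H/T_H = 706/686.00 = 1.029 kJ/K; the cold reservoir gains Q_C/T_C = 404.5/338.00 = 1.197 kJ/K.
ΔS_univ = −Q_H/T_H + Q_C/T_C = 0.168 kJ/K (> 0, since η = 0.427 < η_Carnot = 0.507).

ΔS_univ ≈ 0.168 kJ/K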